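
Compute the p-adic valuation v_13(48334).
v_13(48334) = 3

v_13(n) is the largest exponent k such that 13^k divides n. Factor out: 48334 = 13^3 · 22. (Sign doesn't affect v_p.) So v_13(48334) = 3.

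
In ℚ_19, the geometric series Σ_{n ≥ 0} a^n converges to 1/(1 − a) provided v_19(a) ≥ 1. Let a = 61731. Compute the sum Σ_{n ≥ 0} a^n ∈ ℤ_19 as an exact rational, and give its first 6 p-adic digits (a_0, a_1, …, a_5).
Σ a^n = 1/(1 − a) = -1/61730;  first 6 digits = (1, 0, 0, 9, 0, 0)

v_19(a) = 3 ≥ 1, so the series converges in ℤ_19 to 1/(1 − a) = 1/(1 − 61731) = -1/61730. Expand this rational in ℤ_19: compute digits iteratively via d_i = x_i mod 19, x_{i+1} = (x_i − d_i)/19. The first 6 digits are (1, 0, 0, 9, 0, 0).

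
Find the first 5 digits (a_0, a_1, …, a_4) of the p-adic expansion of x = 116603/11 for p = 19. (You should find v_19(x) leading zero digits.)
(a_0, …, a_4) = (0, 0, 0, 5, 5)

v_19(116603/11) = 3, so a_0 = ... = a_2 = 0. Factor out: x = 19^3 · u with u = 17/11 a unit in ℤ_19. Expand u iteratively via a_{v+i} = u_i mod 19, u_{i+1} = (u_i − a_{v+i})/19:
  u_0 = 17/11;  a_3 = 5;  u_1 = (u_0 − 5)/19 = -2/11
  u_1 = -2/11;  a_4 = 5;  u_2 = (u_1 − 5)/19 = -3/11
Digits: (0, 0, 0, 5, 5).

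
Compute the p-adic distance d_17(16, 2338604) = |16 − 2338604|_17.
d_17(16, 2338604) = 1/83521

Step 1 — x − y = 16 − 2338604 = -2338588. Step 2 — v_17(-2338588) = 4 (factor: -2338588 = −(17^4 · 28); the sign does not affect v_p). Step 3 — |x − y|_17 = 17^{-4} = 1/83521.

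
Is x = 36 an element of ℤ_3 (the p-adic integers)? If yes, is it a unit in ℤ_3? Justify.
x ∈ ℤ_3 but not a unit; v_3(x) = 2 > 0

ℤ_3 = {x ∈ ℚ_3 : v_3(x) ≥ 0} and ℤ_3^× = {x ∈ ℤ_3 : v_3(x) = 0}. Here v_3(36) = v_3(num) − v_3(den) = 2; compare against these criteria.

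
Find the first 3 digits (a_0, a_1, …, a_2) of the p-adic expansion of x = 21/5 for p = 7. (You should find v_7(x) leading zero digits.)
(a_0, …, a_2) = (0, 2, 4)

v_7(21/5) = 1, so a_0 = ... = a_0 = 0. Factor out: x = 7^1 · u with u = 3/5 a unit in ℤ_7. Expand u iteratively via a_{v+i} = u_i mod 7, u_{i+1} = (u_i − a_{v+i})/7:
  u_0 = 3/5;  a_1 = 2;  u_1 = (u_0 − 2)/7 = -1/5
  u_1 = -1/5;  a_2 = 4;  u_2 = (u_1 − 4)/7 = -3/5
Digits: (0, 2, 4).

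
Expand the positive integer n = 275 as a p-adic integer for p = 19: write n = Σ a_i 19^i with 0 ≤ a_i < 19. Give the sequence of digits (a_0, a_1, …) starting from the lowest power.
(a_0, a_1, …) = (9, 14)

Repeated division by 19 gives the digits low-to-high: 275 = 9 + 14·19^1. Digit sequence: (9, 14).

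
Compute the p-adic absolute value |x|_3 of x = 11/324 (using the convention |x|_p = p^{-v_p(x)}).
|11/324|_3 = 81

Step 1 — compute v_3(x) by factoring powers of 3 out of the numerator and denominator: v_3(11/324) = -4. Step 2 — apply |x|_p = p^{-v_p(x)} = 3^{4} = 81.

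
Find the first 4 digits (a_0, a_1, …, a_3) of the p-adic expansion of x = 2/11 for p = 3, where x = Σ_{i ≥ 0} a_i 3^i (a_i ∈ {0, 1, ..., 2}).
(a_0, …, a_3) = (1, 0, 1, 1)

v_3(2/11) = 0 (numerator and denominator both coprime to 3), so x ∈ ℤ_3^×. Compute digits iteratively via a_i = x_i mod 3, x_{i+1} = (x_i − a_i)/3, with x_0 = x:
  x_0 = 2/11;  a_0 = 1;  x_1 = (x_0 − 1)/3 = -3/11
  x_1 = -3/11;  a_1 = 0;  x_2 = (x_1 − 0)/3 = -1/11
  x_2 = -1/11;  a_2 = 1;  x_3 = (x_2 − 1)/3 = -4/11
  x_3 = -4/11;  a_3 = 1;  x_4 = (x_3 − 1)/3 = -5/11
Digits: (1, 0, 1, 1).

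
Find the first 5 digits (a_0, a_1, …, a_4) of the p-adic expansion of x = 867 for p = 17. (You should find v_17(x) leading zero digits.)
(a_0, …, a_4) = (0, 0, 3, 0, 0)

v_17(867) = 2, so a_0 = ... = a_1 = 0. Factor out: x = 17^2 · u with u = 3 a unit in ℤ_17. Expand u iteratively via a_{v+i} = u_i mod 17, u_{i+1} = (u_i − a_{v+i})/17:
  u_0 = 3;  a_2 = 3;  u_1 = (u_0 − 3)/17 = 0
  u_1 = 0;  a_3 = 0;  u_2 = (u_1 − 0)/17 = 0
  u_2 = 0;  a_4 = 0;  u_3 = (u_2 − 0)/17 = 0
Digits: (0, 0, 3, 0, 0).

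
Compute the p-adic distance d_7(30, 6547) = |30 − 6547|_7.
d_7(30, 6547) = 1/343

Step 1 — x − y = 30 − 6547 = -6517. Step 2 — v_7(-6517) = 3 (factor: -6517 = −(7^3 · 19); the sign does not affect v_p). Step 3 — |x − y|_7 = 7^{-3} = 1/343.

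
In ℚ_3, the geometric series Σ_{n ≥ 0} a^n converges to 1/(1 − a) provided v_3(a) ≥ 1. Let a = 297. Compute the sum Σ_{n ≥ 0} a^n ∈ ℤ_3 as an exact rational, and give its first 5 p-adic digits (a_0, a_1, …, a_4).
Σ a^n = 1/(1 − a) = -1/296;  first 5 digits = (1, 0, 0, 2, 0)

v_3(a) = 3 ≥ 1, so the series converges in ℤ_3 to 1/(1 − a) = 1/(1 − 297) = -1/296. Expand this rational in ℤ_3: compute digits iteratively via d_i = x_i mod 3, x_{i+1} = (x_i − d_i)/3. The first 5 digits are (1, 0, 0, 2, 0).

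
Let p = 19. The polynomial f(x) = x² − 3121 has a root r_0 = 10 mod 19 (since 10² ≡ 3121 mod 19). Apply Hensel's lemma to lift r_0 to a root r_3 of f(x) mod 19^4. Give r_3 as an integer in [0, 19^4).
r_3 = 99418 (mod 130321)

Hensel's recurrence: r_{i+1} = r_i − f(r_i)·(f′(r_i))^{-1} mod 19^{i+2}, with f′(x) = 2x. Iterate:
  r_0 = 10 (mod 19)
  r_1 = 143 (mod 361)
  r_2 = 3392 (mod 6859)
  r_3 = 99418 (mod 130321)
Final: r_3 = 99418, and one checks f(r_3) ≡ 0 mod 19^4.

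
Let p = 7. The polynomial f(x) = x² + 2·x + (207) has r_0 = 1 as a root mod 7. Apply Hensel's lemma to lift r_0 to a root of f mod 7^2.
r_1 = 22 (mod 49)

Hensel: r_{i+1} = r_i − f(r_i)·(f′(r_i))^{-1} mod 7^{i+2}, f′(x) = 2x + 2. Iterate:
  r_0 = 1 (mod 7)
  r_1 = 22 (mod 49)
Final: r = 22 satisfies f(r) ≡ 0 mod 7^2.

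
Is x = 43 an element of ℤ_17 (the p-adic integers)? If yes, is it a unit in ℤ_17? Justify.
x ∈ ℤ_17^× (unit); v_17(x) = 0

ℤ_17 = {x ∈ ℚ_17 : v_17(x) ≥ 0} and ℤ_17^× = {x ∈ ℤ_17 : v_17(x) = 0}. Here v_17(43) = v_17(num) − v_17(den) = 0; compare against these criteria.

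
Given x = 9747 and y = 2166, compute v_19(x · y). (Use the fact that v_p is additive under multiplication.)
v_19(21112002) = 4

v_p(x) = 2 (factor: 9747 = 19^2 · 27); v_p(y) = 2 (factor: 2166 = 19^2 · 6). Additivity: v_p(xy) = v_p(x) + v_p(y) = 2 + 2 = 4. (Direct check: xy = 21112002 = 19^4 · (162).)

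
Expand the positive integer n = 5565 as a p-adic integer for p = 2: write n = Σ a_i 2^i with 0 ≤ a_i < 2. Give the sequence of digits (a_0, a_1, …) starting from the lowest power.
(a_0, a_1, …) = (1, 0, 1, 1, 1, 1, 0, 1, 1, 0, 1, 0, 1)

Repeated division by 2 gives the digits low-to-high: 5565 = 1 + 1·2^2 + 1·2^3 + 1·2^4 + 1·2^5 + 1·2^7 + 1·2^8 + 1·2^10 + 1·2^12. Digit sequence: (1, 0, 1, 1, 1, 1, 0, 1, 1, 0, 1, 0, 1).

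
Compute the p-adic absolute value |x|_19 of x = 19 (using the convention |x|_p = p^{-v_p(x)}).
|19|_19 = 1/19

Step 1 — compute v_19(x) by factoring powers of 19 out of the numerator and denominator: v_19(19) = 1. Step 2 — apply |x|_p = p^{-v_p(x)} = 19^{-1} = 1/19.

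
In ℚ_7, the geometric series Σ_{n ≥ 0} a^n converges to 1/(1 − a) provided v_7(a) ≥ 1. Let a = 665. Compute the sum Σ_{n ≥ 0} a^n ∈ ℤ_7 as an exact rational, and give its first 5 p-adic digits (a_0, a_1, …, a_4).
Σ a^n = 1/(1 − a) = -1/664;  first 5 digits = (1, 4, 1, 4, 2)

v_7(a) = 1 ≥ 1, so the series converges in ℤ_7 to 1/(1 − a) = 1/(1 − 665) = -1/664. Expand this rational in ℤ_7: compute digits iteratively via d_i = x_i mod 7, x_{i+1} = (x_i − d_i)/7. The first 5 digits are (1, 4, 1, 4, 2).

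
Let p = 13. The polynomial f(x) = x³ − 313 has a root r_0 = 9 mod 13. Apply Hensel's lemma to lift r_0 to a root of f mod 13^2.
r_1 = 113 (mod 169)

Hensel: r_{i+1} = r_i − f(r_i)/f′(r_i) mod 13^{i+2}, where f′(x) = 3x². Iterate:
  r_0 = 9 (mod 13)
  r_1 = 113 (mod 169)
Final: r = 113 with f(r) ≡ 0 mod 13^2.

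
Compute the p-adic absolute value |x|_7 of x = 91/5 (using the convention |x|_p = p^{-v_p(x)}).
|91/5|_7 = 1/7

Step 1 — compute v_7(x) by factoring powers of 7 out of the numerator and denominator: v_7(91/5) = 1. Step 2 — apply |x|_p = p^{-v_p(x)} = 7^{-1} = 1/7.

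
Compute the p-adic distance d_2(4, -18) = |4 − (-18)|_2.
d_2(4, -18) = 1/2

Step 1 — x − y = 4 − (-18) = 22. Step 2 — v_2(22) = 1 (factor: 22 = (2^1 · 11); the sign does not affect v_p). Step 3 — |x − y|_2 = 2^{-1} = 1/2.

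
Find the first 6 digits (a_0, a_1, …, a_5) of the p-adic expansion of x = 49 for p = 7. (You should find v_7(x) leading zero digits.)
(a_0, …, a_5) = (0, 0, 1, 0, 0, 0)

v_7(49) = 2, so a_0 = ... = a_1 = 0. Factor out: x = 7^2 · u with u = 1 a unit in ℤ_7. Expand u iteratively via a_{v+i} = u_i mod 7, u_{i+1} = (u_i − a_{v+i})/7:
  u_0 = 1;  a_2 = 1;  u_1 = (u_0 − 1)/7 = 0
  u_1 = 0;  a_3 = 0;  u_2 = (u_1 − 0)/7 = 0
  u_2 = 0;  a_4 = 0;  u_3 = (u_2 − 0)/7 = 0
  u_3 = 0;  a_5 = 0;  u_4 = (u_3 − 0)/7 = 0
Digits: (0, 0, 1, 0, 0, 0).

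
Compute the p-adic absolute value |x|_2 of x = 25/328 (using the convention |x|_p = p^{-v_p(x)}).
|25/328|_2 = 8

Step 1 — compute v_2(x) by factoring powers of 2 out of the numerator and denominator: v_2(25/328) = -3. Step 2 — apply |x|_p = p^{-v_p(x)} = 2^{3} = 8.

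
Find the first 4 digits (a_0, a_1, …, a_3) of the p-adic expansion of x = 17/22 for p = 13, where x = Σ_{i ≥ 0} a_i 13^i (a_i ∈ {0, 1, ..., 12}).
(a_0, …, a_3) = (12, 8, 7, 0)

v_13(17/22) = 0 (numerator and denominator both coprime to 13), so x ∈ ℤ_13^×. Compute digits iteratively via a_i = x_i mod 13, x_{i+1} = (x_i − a_i)/13, with x_0 = x:
  x_0 = 17/22;  a_0 = 12;  x_1 = (x_0 − 12)/13 = -19/22
  x_1 = -19/22;  a_1 = 8;  x_2 = (x_1 − 8)/13 = -15/22
  x_2 = -15/22;  a_2 = 7;  x_3 = (x_2 − 7)/13 = -13/22
  x_3 = -13/22;  a_3 = 0;  x_4 = (x_3 − 0)/13 = -1/22
Digits: (12, 8, 7, 0).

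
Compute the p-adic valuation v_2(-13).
v_2(-13) = 0

v_2(n) is the largest exponent k such that 2^k divides n. Factor out: -13 = -2^0 · 13. (Sign doesn't affect v_p.) So v_2(-13) = 0.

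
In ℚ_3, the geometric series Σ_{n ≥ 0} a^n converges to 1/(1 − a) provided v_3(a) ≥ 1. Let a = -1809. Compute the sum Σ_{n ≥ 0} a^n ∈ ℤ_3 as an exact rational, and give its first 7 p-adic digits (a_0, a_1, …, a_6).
Σ a^n = 1/(1 − a) = 1/1810;  first 7 digits = (1, 0, 0, 2, 1, 1, 1)

v_3(a) = 3 ≥ 1, so the series converges in ℤ_3 to 1/(1 − a) = 1/(1 − (-1809)) = 1/1810. Expand this rational in ℤ_3: compute digits iteratively via d_i = x_i mod 3, x_{i+1} = (x_i − d_i)/3. The first 7 digits are (1, 0, 0, 2, 1, 1, 1).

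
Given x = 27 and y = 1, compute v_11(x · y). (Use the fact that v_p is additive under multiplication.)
v_11(27) = 0

v_p(x) = 0 (factor: 27 = 11^0 · 27); v_p(y) = 0 (factor: 1 = 11^0 · 1). Additivity: v_p(xy) = v_p(x) + v_p(y) = 0 + 0 = 0. (Direct check: xy = 27 = 11^0 · (27).)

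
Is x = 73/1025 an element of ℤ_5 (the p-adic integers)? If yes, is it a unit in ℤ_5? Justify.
x ∉ ℤ_5 (v_5(x) = -2 < 0)

ℤ_5 = {x ∈ ℚ_5 : v_5(x) ≥ 0} and ℤ_5^× = {x ∈ ℤ_5 : v_5(x) = 0}. Here v_5(73/1025) = v_5(num) − v_5(den) = -2; compare against these criteria.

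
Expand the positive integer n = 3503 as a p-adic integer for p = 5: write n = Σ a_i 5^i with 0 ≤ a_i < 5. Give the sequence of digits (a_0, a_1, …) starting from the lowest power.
(a_0, a_1, …) = (3, 0, 0, 3, 0, 1)

Repeated division by 5 gives the digits low-to-high: 3503 = 3 + 3·5^3 + 1·5^5. Digit sequence: (3, 0, 0, 3, 0, 1).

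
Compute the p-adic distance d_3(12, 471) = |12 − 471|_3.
d_3(12, 471) = 1/27

Step 1 — x − y = 12 − 471 = -459. Step 2 — v_3(-459) = 3 (factor: -459 = −(3^3 · 17); the sign does not affect v_p). Step 3 — |x − y|_3 = 3^{-3} = 1/27.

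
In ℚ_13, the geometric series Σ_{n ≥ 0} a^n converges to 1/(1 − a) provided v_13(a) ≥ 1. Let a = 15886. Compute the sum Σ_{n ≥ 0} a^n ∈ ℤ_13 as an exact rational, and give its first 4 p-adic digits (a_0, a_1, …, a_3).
Σ a^n = 1/(1 − a) = -1/15885;  first 4 digits = (1, 0, 3, 7)

v_13(a) = 2 ≥ 1, so the series converges in ℤ_13 to 1/(1 − a) = 1/(1 − 15886) = -1/15885. Expand this rational in ℤ_13: compute digits iteratively via d_i = x_i mod 13, x_{i+1} = (x_i − d_i)/13. The first 4 digits are (1, 0, 3, 7).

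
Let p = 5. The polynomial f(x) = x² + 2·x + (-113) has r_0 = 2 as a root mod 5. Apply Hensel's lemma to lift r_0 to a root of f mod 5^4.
r_3 = 557 (mod 625)

Hensel: r_{i+1} = r_i − f(r_i)·(f′(r_i))^{-1} mod 5^{i+2}, f′(x) = 2x + 2. Iterate:
  r_0 = 2 (mod 5)
  r_1 = 7 (mod 25)
  r_2 = 57 (mod 125)
  r_3 = 557 (mod 625)
Final: r = 557 satisfies f(r) ≡ 0 mod 5^4.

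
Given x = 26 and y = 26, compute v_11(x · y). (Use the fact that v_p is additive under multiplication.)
v_11(676) = 0

v_p(x) = 0 (factor: 26 = 11^0 · 26); v_p(y) = 0 (factor: 26 = 11^0 · 26). Additivity: v_p(xy) = v_p(x) + v_p(y) = 0 + 0 = 0. (Direct check: xy = 676 = 11^0 · (676).)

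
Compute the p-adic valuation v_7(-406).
v_7(-406) = 1

v_7(n) is the largest exponent k such that 7^k divides n. Factor out: -406 = -7^1 · 58. (Sign doesn't affect v_p.) So v_7(-406) = 1.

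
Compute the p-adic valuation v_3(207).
v_3(207) = 2

v_3(n) is the largest exponent k such that 3^k divides n. Factor out: 207 = 3^2 · 23. (Sign doesn't affect v_p.) So v_3(207) = 2.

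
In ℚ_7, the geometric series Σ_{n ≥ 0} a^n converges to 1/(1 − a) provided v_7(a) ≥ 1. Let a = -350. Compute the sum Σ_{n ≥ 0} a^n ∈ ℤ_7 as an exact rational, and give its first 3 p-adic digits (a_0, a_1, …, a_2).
Σ a^n = 1/(1 − a) = 1/351;  first 3 digits = (1, 6, 0)

v_7(a) = 1 ≥ 1, so the series converges in ℤ_7 to 1/(1 − a) = 1/(1 − (-350)) = 1/351. Expand this rational in ℤ_7: compute digits iteratively via d_i = x_i mod 7, x_{i+1} = (x_i − d_i)/7. The first 3 digits are (1, 6, 0).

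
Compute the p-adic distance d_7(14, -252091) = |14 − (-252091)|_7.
d_7(14, -252091) = 1/16807

Step 1 — x − y = 14 − (-252091) = 252105. Step 2 — v_7(252105) = 5 (factor: 252105 = (7^5 · 15); the sign does not affect v_p). Step 3 — |x − y|_7 = 7^{-5} = 1/16807.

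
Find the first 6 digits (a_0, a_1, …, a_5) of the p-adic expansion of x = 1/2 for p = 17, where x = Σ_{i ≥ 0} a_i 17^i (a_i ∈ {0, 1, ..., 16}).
(a_0, …, a_5) = (9, 8, 8, 8, 8, 8)

v_17(1/2) = 0 (numerator and denominator both coprime to 17), so x ∈ ℤ_17^×. Compute digits iteratively via a_i = x_i mod 17, x_{i+1} = (x_i − a_i)/17, with x_0 = x:
  x_0 = 1/2;  a_0 = 9;  x_1 = (x_0 − 9)/17 = -1/2
  x_1 = -1/2;  a_1 = 8;  x_2 = (x_1 − 8)/17 = -1/2
  x_2 = -1/2;  a_2 = 8;  x_3 = (x_2 − 8)/17 = -1/2
  x_3 = -1/2;  a_3 = 8;  x_4 = (x_3 − 8)/17 = -1/2
  x_4 = -1/2;  a_4 = 8;  x_5 = (x_4 − 8)/17 = -1/2
  x_5 = -1/2;  a_5 = 8;  x_6 = (x_5 − 8)/17 = -1/2
Digits: (9, 8, 8, 8, 8, 8).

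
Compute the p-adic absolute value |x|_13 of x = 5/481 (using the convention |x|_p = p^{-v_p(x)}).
|5/481|_13 = 13

Step 1 — compute v_13(x) by factoring powers of 13 out of the numerator and denominator: v_13(5/481) = -1. Step 2 — apply |x|_p = p^{-v_p(x)} = 13^{1} = 13.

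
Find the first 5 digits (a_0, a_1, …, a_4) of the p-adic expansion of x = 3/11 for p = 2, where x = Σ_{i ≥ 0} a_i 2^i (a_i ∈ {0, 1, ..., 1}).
(a_0, …, a_4) = (1, 0, 0, 1, 0)

v_2(3/11) = 0 (numerator and denominator both coprime to 2), so x ∈ ℤ_2^×. Compute digits iteratively via a_i = x_i mod 2, x_{i+1} = (x_i − a_i)/2, with x_0 = x:
  x_0 = 3/11;  a_0 = 1;  x_1 = (x_0 − 1)/2 = -4/11
  x_1 = -4/11;  a_1 = 0;  x_2 = (x_1 − 0)/2 = -2/11
  x_2 = -2/11;  a_2 = 0;  x_3 = (x_2 − 0)/2 = -1/11
  x_3 = -1/11;  a_3 = 1;  x_4 = (x_3 − 1)/2 = -6/11
  x_4 = -6/11;  a_4 = 0;  x_5 = (x_4 − 0)/2 = -3/11
Digits: (1, 0, 0, 1, 0).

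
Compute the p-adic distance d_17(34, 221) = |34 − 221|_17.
d_17(34, 221) = 1/17

Step 1 — x − y = 34 − 221 = -187. Step 2 — v_17(-187) = 1 (factor: -187 = −(17^1 · 11); the sign does not affect v_p). Step 3 — |x − y|_17 = 17^{-1} = 1/17.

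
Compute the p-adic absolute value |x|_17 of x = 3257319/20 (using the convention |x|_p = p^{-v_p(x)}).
|3257319/20|_17 = 1/83521

Step 1 — compute v_17(x) by factoring powers of 17 out of the numerator and denominator: v_17(3257319/20) = 4. Step 2 — apply |x|_p = p^{-v_p(x)} = 17^{-4} = 1/83521.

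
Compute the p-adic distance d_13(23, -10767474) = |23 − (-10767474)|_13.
d_13(23, -10767474) = 1/371293

Step 1 — x − y = 23 − (-10767474) = 10767497. Step 2 — v_13(10767497) = 5 (factor: 10767497 = (13^5 · 29); the sign does not affect v_p). Step 3 — |x − y|_13 = 13^{-5} = 1/371293.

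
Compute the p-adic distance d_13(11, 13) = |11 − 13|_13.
d_13(11, 13) = 1

Step 1 — x − y = 11 − 13 = -2. Step 2 — v_13(-2) = 0 (factor: -2 = −(13^0 · 2); the sign does not affect v_p). Step 3 — |x − y|_13 = 13^{0} = 1.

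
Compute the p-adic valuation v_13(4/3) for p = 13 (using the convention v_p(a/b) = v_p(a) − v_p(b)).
v_13(4/3) = 0

Factor powers of 13 from the numerator and denominator of the reduced fraction: 4 = 13^0 · 4 and 3 = 13^0 · 3. Apply v_p(a/b) = v_p(a) − v_p(b): v_13(4/3) = 0 − 0 = 0.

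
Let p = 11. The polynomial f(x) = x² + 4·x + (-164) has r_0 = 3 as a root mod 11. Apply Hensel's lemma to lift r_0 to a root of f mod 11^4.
r_3 = 10750 (mod 14641)

Hensel: r_{i+1} = r_i − f(r_i)·(f′(r_i))^{-1} mod 11^{i+2}, f′(x) = 2x + 4. Iterate:
  r_0 = 3 (mod 11)
  r_1 = 102 (mod 121)
  r_2 = 102 (mod 1331)
  r_3 = 10750 (mod 14641)
Final: r = 10750 satisfies f(r) ≡ 0 mod 11^4.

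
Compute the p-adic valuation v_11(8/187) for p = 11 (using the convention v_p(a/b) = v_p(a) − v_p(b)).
v_11(8/187) = -1

Factor powers of 11 from the numerator and denominator of the reduced fraction: 8 = 11^0 · 8 and 187 = 11^1 · 17. Apply v_p(a/b) = v_p(a) − v_p(b): v_11(8/187) = 0 − 1 = -1.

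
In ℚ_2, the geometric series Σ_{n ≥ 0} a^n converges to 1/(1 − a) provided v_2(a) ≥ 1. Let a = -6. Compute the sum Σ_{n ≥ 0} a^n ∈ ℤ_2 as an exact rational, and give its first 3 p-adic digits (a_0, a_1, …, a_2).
Σ a^n = 1/(1 − a) = 1/7;  first 3 digits = (1, 1, 1)

v_2(a) = 1 ≥ 1, so the series converges in ℤ_2 to 1/(1 − a) = 1/(1 − (-6)) = 1/7. Expand this rational in ℤ_2: compute digits iteratively via d_i = x_i mod 2, x_{i+1} = (x_i − d_i)/2. The first 3 digits are (1, 1, 1).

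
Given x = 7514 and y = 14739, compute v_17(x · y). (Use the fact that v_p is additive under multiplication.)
v_17(110748846) = 5

v_p(x) = 2 (factor: 7514 = 17^2 · 26); v_p(y) = 3 (factor: 14739 = 17^3 · 3). Additivity: v_p(xy) = v_p(x) + v_p(y) = 2 + 3 = 5. (Direct check: xy = 110748846 = 17^5 · (78).)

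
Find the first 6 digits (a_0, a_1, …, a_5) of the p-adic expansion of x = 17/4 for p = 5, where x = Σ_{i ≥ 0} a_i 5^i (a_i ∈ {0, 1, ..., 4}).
(a_0, …, a_5) = (3, 4, 3, 3, 3, 3)

v_5(17/4) = 0 (numerator and denominator both coprime to 5), so x ∈ ℤ_5^×. Compute digits iteratively via a_i = x_i mod 5, x_{i+1} = (x_i − a_i)/5, with x_0 = x:
  x_0 = 17/4;  a_0 = 3;  x_1 = (x_0 − 3)/5 = 1/4
  x_1 = 1/4;  a_1 = 4;  x_2 = (x_1 − 4)/5 = -3/4
  x_2 = -3/4;  a_2 = 3;  x_3 = (x_2 − 3)/5 = -3/4
  x_3 = -3/4;  a_3 = 3;  x_4 = (x_3 − 3)/5 = -3/4
  x_4 = -3/4;  a_4 = 3;  x_5 = (x_4 − 3)/5 = -3/4
  x_5 = -3/4;  a_5 = 3;  x_6 = (x_5 − 3)/5 = -3/4
Digits: (3, 4, 3, 3, 3, 3).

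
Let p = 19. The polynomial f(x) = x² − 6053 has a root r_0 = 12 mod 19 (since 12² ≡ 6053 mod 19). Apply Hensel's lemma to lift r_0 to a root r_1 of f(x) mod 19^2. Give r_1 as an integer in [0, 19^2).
r_1 = 183 (mod 361)

Hensel's recurrence: r_{i+1} = r_i − f(r_i)·(f′(r_i))^{-1} mod 19^{i+2}, with f′(x) = 2x. Iterate:
  r_0 = 12 (mod 19)
  r_1 = 183 (mod 361)
Final: r_1 = 183, and one checks f(r_1) ≡ 0 mod 19^2.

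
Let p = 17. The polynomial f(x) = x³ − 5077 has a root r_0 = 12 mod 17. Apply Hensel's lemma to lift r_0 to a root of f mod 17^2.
r_1 = 284 (mod 289)

Hensel: r_{i+1} = r_i − f(r_i)/f′(r_i) mod 17^{i+2}, where f′(x) = 3x². Iterate:
  r_0 = 12 (mod 17)
  r_1 = 284 (mod 289)
Final: r = 284 with f(r) ≡ 0 mod 17^2.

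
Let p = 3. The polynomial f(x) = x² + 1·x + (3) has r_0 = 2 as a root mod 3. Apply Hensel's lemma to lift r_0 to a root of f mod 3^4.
r_3 = 65 (mod 81)

Hensel: r_{i+1} = r_i − f(r_i)·(f′(r_i))^{-1} mod 3^{i+2}, f′(x) = 2x + 1. Iterate:
  r_0 = 2 (mod 3)
  r_1 = 2 (mod 9)
  r_2 = 11 (mod 27)
  r_3 = 65 (mod 81)
Final: r = 65 satisfies f(r) ≡ 0 mod 3^4.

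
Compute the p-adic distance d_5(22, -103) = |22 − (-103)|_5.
d_5(22, -103) = 1/125

Step 1 — x − y = 22 − (-103) = 125. Step 2 — v_5(125) = 3 (factor: 125 = (5^3 · 1); the sign does not affect v_p). Step 3 — |x − y|_5 = 5^{-3} = 1/125.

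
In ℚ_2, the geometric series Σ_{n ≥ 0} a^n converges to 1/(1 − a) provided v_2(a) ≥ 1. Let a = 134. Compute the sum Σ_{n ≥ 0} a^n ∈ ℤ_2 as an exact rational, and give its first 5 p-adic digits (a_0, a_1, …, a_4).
Σ a^n = 1/(1 − a) = -1/133;  first 5 digits = (1, 1, 0, 0, 1)

v_2(a) = 1 ≥ 1, so the series converges in ℤ_2 to 1/(1 − a) = 1/(1 − 134) = -1/133. Expand this rational in ℤ_2: compute digits iteratively via d_i = x_i mod 2, x_{i+1} = (x_i − d_i)/2. The first 5 digits are (1, 1, 0, 0, 1).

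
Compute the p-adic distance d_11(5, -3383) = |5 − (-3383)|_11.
d_11(5, -3383) = 1/121

Step 1 — x − y = 5 − (-3383) = 3388. Step 2 — v_11(3388) = 2 (factor: 3388 = (11^2 · 28); the sign does not affect v_p). Step 3 — |x − y|_11 = 11^{-2} = 1/121.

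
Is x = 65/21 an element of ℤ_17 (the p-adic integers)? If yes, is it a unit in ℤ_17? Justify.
x ∈ ℤ_17^× (unit); v_17(x) = 0

ℤ_17 = {x ∈ ℚ_17 : v_17(x) ≥ 0} and ℤ_17^× = {x ∈ ℤ_17 : v_17(x) = 0}. Here v_17(65/21) = v_17(num) − v_17(den) = 0; compare against these criteria.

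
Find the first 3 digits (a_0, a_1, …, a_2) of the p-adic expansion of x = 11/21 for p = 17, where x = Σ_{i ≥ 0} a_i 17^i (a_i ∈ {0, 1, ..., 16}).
(a_0, …, a_2) = (7, 15, 8)

v_17(11/21) = 0 (numerator and denominator both coprime to 17), so x ∈ ℤ_17^×. Compute digits iteratively via a_i = x_i mod 17, x_{i+1} = (x_i − a_i)/17, with x_0 = x:
  x_0 = 11/21;  a_0 = 7;  x_1 = (x_0 − 7)/17 = -8/21
  x_1 = -8/21;  a_1 = 15;  x_2 = (x_1 − 15)/17 = -19/21
  x_2 = -19/21;  a_2 = 8;  x_3 = (x_2 − 8)/17 = -11/21
Digits: (7, 15, 8).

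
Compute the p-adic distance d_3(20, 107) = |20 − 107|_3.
d_3(20, 107) = 1/3

Step 1 — x − y = 20 − 107 = -87. Step 2 — v_3(-87) = 1 (factor: -87 = −(3^1 · 29); the sign does not affect v_p). Step 3 — |x − y|_3 = 3^{-1} = 1/3.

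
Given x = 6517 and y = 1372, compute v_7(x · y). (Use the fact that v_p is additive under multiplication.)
v_7(8941324) = 6

v_p(x) = 3 (factor: 6517 = 7^3 · 19); v_p(y) = 3 (factor: 1372 = 7^3 · 4). Additivity: v_p(xy) = v_p(x) + v_p(y) = 3 + 3 = 6. (Direct check: xy = 8941324 = 7^6 · (76).)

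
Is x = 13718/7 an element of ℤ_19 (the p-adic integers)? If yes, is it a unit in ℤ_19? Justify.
x ∈ ℤ_19 but not a unit; v_19(x) = 3 > 0

ℤ_19 = {x ∈ ℚ_19 : v_19(x) ≥ 0} and ℤ_19^× = {x ∈ ℤ_19 : v_19(x) = 0}. Here v_19(13718/7) = v_19(num) − v_19(den) = 3; compare against these criteria.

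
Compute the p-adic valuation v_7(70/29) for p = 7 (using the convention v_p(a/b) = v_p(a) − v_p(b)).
v_7(70/29) = 1

Factor powers of 7 from the numerator and denominator of the reduced fraction: 70 = 7^1 · 10 and 29 = 7^0 · 29. Apply v_p(a/b) = v_p(a) − v_p(b): v_7(70/29) = 1 − 0 = 1.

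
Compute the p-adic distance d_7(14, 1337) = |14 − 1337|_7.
d_7(14, 1337) = 1/49

Step 1 — x − y = 14 − 1337 = -1323. Step 2 — v_7(-1323) = 2 (factor: -1323 = −(7^2 · 27); the sign does not affect v_p). Step 3 — |x − y|_7 = 7^{-2} = 1/49.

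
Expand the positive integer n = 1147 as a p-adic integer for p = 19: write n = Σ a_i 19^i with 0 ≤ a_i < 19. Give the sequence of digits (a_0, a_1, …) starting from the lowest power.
(a_0, a_1, …) = (7, 3, 3)

Repeated division by 19 gives the digits low-to-high: 1147 = 7 + 3·19^1 + 3·19^2. Digit sequence: (7, 3, 3).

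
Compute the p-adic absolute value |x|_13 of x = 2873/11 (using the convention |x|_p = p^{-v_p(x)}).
|2873/11|_13 = 1/169

Step 1 — compute v_13(x) by factoring powers of 13 out of the numerator and denominator: v_13(2873/11) = 2. Step 2 — apply |x|_p = p^{-v_p(x)} = 13^{-2} = 1/169.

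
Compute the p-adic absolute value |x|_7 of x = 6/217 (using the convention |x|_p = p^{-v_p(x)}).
|6/217|_7 = 7

Step 1 — compute v_7(x) by factoring powers of 7 out of the numerator and denominator: v_7(6/217) = -1. Step 2 — apply |x|_p = p^{-v_p(x)} = 7^{1} = 7.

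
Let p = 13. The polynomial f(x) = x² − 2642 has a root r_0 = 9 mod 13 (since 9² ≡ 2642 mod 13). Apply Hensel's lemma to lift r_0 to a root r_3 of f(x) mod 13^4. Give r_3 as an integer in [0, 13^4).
r_3 = 13737 (mod 28561)

Hensel's recurrence: r_{i+1} = r_i − f(r_i)·(f′(r_i))^{-1} mod 13^{i+2}, with f′(x) = 2x. Iterate:
  r_0 = 9 (mod 13)
  r_1 = 48 (mod 169)
  r_2 = 555 (mod 2197)
  r_3 = 13737 (mod 28561)
Final: r_3 = 13737, and one checks f(r_3) ≡ 0 mod 13^4.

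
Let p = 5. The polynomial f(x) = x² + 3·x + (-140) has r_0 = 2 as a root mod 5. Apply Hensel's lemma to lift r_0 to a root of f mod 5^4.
r_3 = 417 (mod 625)

Hensel: r_{i+1} = r_i − f(r_i)·(f′(r_i))^{-1} mod 5^{i+2}, f′(x) = 2x + 3. Iterate:
  r_0 = 2 (mod 5)
  r_1 = 17 (mod 25)
  r_2 = 42 (mod 125)
  r_3 = 417 (mod 625)
Final: r = 417 satisfies f(r) ≡ 0 mod 5^4.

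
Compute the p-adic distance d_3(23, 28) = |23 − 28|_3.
d_3(23, 28) = 1

Step 1 — x − y = 23 − 28 = -5. Step 2 — v_3(-5) = 0 (factor: -5 = −(3^0 · 5); the sign does not affect v_p). Step 3 — |x − y|_3 = 3^{0} = 1.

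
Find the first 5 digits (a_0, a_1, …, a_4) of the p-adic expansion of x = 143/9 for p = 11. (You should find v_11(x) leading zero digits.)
(a_0, …, a_4) = (0, 10, 9, 4, 2)

v_11(143/9) = 1, so a_0 = ... = a_0 = 0. Factor out: x = 11^1 · u with u = 13/9 a unit in ℤ_11. Expand u iteratively via a_{v+i} = u_i mod 11, u_{i+1} = (u_i − a_{v+i})/11:
  u_0 = 13/9;  a_1 = 10;  u_1 = (u_0 − 10)/11 = -7/9
  u_1 = -7/9;  a_2 = 9;  u_2 = (u_1 − 9)/11 = -8/9
  u_2 = -8/9;  a_3 = 4;  u_3 = (u_2 − 4)/11 = -4/9
  u_3 = -4/9;  a_4 = 2;  u_4 = (u_3 − 2)/11 = -2/9
Digits: (0, 10, 9, 4, 2).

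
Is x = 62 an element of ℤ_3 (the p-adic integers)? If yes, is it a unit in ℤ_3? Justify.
x ∈ ℤ_3^× (unit); v_3(x) = 0

ℤ_3 = {x ∈ ℚ_3 : v_3(x) ≥ 0} and ℤ_3^× = {x ∈ ℤ_3 : v_3(x) = 0}. Here v_3(62) = v_3(num) − v_3(den) = 0; compare against these criteria.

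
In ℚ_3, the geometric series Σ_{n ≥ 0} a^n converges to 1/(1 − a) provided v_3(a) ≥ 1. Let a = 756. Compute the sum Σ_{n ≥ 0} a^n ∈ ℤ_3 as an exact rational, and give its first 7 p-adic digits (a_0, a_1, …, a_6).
Σ a^n = 1/(1 − a) = -1/755;  first 7 digits = (1, 0, 0, 1, 0, 0, 2)

v_3(a) = 3 ≥ 1, so the series converges in ℤ_3 to 1/(1 − a) = 1/(1 − 756) = -1/755. Expand this rational in ℤ_3: compute digits iteratively via d_i = x_i mod 3, x_{i+1} = (x_i − d_i)/3. The first 7 digits are (1, 0, 0, 1, 0, 0, 2).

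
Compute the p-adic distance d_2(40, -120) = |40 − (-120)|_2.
d_2(40, -120) = 1/32

Step 1 — x − y = 40 − (-120) = 160. Step 2 — v_2(160) = 5 (factor: 160 = (2^5 · 5); the sign does not affect v_p). Step 3 — |x − y|_2 = 2^{-5} = 1/32.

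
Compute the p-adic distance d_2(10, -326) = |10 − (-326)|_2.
d_2(10, -326) = 1/16

Step 1 — x − y = 10 − (-326) = 336. Step 2 — v_2(336) = 4 (factor: 336 = (2^4 · 21); the sign does not affect v_p). Step 3 — |x − y|_2 = 2^{-4} = 1/16.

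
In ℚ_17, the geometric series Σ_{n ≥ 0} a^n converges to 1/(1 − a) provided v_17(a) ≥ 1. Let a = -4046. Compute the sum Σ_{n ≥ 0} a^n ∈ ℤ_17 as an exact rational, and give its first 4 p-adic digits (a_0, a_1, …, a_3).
Σ a^n = 1/(1 − a) = 1/4047;  first 4 digits = (1, 0, 3, 16)

v_17(a) = 2 ≥ 1, so the series converges in ℤ_17 to 1/(1 − a) = 1/(1 − (-4046)) = 1/4047. Expand this rational in ℤ_17: compute digits iteratively via d_i = x_i mod 17, x_{i+1} = (x_i − d_i)/17. The first 4 digits are (1, 0, 3, 16).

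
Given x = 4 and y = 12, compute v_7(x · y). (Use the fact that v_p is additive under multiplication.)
v_7(48) = 0

v_p(x) = 0 (factor: 4 = 7^0 · 4); v_p(y) = 0 (factor: 12 = 7^0 · 12). Additivity: v_p(xy) = v_p(x) + v_p(y) = 0 + 0 = 0. (Direct check: xy = 48 = 7^0 · (48).)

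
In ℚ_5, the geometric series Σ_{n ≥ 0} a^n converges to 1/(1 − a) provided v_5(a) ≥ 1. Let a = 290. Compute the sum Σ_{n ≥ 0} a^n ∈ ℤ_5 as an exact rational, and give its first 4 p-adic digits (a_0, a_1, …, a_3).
Σ a^n = 1/(1 − a) = -1/289;  first 4 digits = (1, 3, 0, 2)

v_5(a) = 1 ≥ 1, so the series converges in ℤ_5 to 1/(1 − a) = 1/(1 − 290) = -1/289. Expand this rational in ℤ_5: compute digits iteratively via d_i = x_i mod 5, x_{i+1} = (x_i − d_i)/5. The first 4 digits are (1, 3, 0, 2).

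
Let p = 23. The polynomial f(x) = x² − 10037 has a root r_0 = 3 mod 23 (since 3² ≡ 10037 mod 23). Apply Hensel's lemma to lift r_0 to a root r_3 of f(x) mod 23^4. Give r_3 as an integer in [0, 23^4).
r_3 = 166546 (mod 279841)

Hensel's recurrence: r_{i+1} = r_i − f(r_i)·(f′(r_i))^{-1} mod 23^{i+2}, with f′(x) = 2x. Iterate:
  r_0 = 3 (mod 23)
  r_1 = 440 (mod 529)
  r_2 = 8375 (mod 12167)
  r_3 = 166546 (mod 279841)
Final: r_3 = 166546, and one checks f(r_3) ≡ 0 mod 23^4.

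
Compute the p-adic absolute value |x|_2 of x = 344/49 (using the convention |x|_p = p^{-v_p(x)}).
|344/49|_2 = 1/8

Step 1 — compute v_2(x) by factoring powers of 2 out of the numerator and denominator: v_2(344/49) = 3. Step 2 — apply |x|_p = p^{-v_p(x)} = 2^{-3} = 1/8.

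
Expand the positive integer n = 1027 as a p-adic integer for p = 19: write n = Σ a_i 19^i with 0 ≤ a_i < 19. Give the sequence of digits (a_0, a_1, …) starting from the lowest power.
(a_0, a_1, …) = (1, 16, 2)

Repeated division by 19 gives the digits low-to-high: 1027 = 1 + 16·19^1 + 2·19^2. Digit sequence: (1, 16, 2).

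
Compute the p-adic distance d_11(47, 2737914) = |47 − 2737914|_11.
d_11(47, 2737914) = 1/161051

Step 1 — x − y = 47 − 2737914 = -2737867. Step 2 — v_11(-2737867) = 5 (factor: -2737867 = −(11^5 · 17); the sign does not affect v_p). Step 3 — |x − y|_11 = 11^{-5} = 1/161051.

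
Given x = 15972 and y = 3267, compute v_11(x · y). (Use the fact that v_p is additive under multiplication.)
v_11(52180524) = 5

v_p(x) = 3 (factor: 15972 = 11^3 · 12); v_p(y) = 2 (factor: 3267 = 11^2 · 27). Additivity: v_p(xy) = v_p(x) + v_p(y) = 3 + 2 = 5. (Direct check: xy = 52180524 = 11^5 · (324).)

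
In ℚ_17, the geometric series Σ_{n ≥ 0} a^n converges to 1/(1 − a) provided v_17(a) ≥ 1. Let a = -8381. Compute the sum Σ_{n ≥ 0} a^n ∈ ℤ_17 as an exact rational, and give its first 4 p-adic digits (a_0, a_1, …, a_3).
Σ a^n = 1/(1 − a) = 1/8382;  first 4 digits = (1, 0, 5, 15)

v_17(a) = 2 ≥ 1, so the series converges in ℤ_17 to 1/(1 − a) = 1/(1 − (-8381)) = 1/8382. Expand this rational in ℤ_17: compute digits iteratively via d_i = x_i mod 17, x_{i+1} = (x_i − d_i)/17. The first 4 digits are (1, 0, 5, 15).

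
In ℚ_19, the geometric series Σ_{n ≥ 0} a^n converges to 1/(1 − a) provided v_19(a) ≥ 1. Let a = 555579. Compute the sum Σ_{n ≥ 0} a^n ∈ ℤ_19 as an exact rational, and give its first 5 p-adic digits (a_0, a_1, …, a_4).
Σ a^n = 1/(1 − a) = -1/555578;  first 5 digits = (1, 0, 0, 5, 4)

v_19(a) = 3 ≥ 1, so the series converges in ℤ_19 to 1/(1 − a) = 1/(1 − 555579) = -1/555578. Expand this rational in ℤ_19: compute digits iteratively via d_i = x_i mod 19, x_{i+1} = (x_i − d_i)/19. The first 5 digits are (1, 0, 0, 5, 4).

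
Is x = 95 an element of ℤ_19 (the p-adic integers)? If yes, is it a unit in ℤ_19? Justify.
x ∈ ℤ_19 but not a unit; v_19(x) = 1 > 0

ℤ_19 = {x ∈ ℚ_19 : v_19(x) ≥ 0} and ℤ_19^× = {x ∈ ℤ_19 : v_19(x) = 0}. Here v_19(95) = v_19(num) − v_19(den) = 1; compare against these criteria.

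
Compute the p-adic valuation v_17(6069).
v_17(6069) = 2

v_17(n) is the largest exponent k such that 17^k divides n. Factor out: 6069 = 17^2 · 21. (Sign doesn't affect v_p.) So v_17(6069) = 2.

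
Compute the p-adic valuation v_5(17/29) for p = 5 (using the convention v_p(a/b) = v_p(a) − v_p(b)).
v_5(17/29) = 0

Factor powers of 5 from the numerator and denominator of the reduced fraction: 17 = 5^0 · 17 and 29 = 5^0 · 29. Apply v_p(a/b) = v_p(a) − v_p(b): v_5(17/29) = 0 − 0 = 0.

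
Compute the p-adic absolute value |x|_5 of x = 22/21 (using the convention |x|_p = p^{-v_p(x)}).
|22/21|_5 = 1

Step 1 — compute v_5(x) by factoring powers of 5 out of the numerator and denominator: v_5(22/21) = 0. Step 2 — apply |x|_p = p^{-v_p(x)} = 5^{0} = 1.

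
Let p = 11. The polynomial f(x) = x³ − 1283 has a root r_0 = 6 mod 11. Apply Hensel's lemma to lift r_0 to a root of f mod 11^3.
r_2 = 501 (mod 1331)

Hensel: r_{i+1} = r_i − f(r_i)/f′(r_i) mod 11^{i+2}, where f′(x) = 3x². Iterate:
  r_0 = 6 (mod 11)
  r_1 = 17 (mod 121)
  r_2 = 501 (mod 1331)
Final: r = 501 with f(r) ≡ 0 mod 11^3.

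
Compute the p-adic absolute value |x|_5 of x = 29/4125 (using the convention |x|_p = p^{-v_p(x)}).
|29/4125|_5 = 125

Step 1 — compute v_5(x) by factoring powers of 5 out of the numerator and denominator: v_5(29/4125) = -3. Step 2 — apply |x|_p = p^{-v_p(x)} = 5^{3} = 125.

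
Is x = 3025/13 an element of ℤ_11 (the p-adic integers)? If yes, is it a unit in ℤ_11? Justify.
x ∈ ℤ_11 but not a unit; v_11(x) = 2 > 0

ℤ_11 = {x ∈ ℚ_11 : v_11(x) ≥ 0} and ℤ_11^× = {x ∈ ℤ_11 : v_11(x) = 0}. Here v_11(3025/13) = v_11(num) − v_11(den) = 2; compare against these criteria.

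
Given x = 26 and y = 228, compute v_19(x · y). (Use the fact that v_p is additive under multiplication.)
v_19(5928) = 1

v_p(x) = 0 (factor: 26 = 19^0 · 26); v_p(y) = 1 (factor: 228 = 19^1 · 12). Additivity: v_p(xy) = v_p(x) + v_p(y) = 0 + 1 = 1. (Direct check: xy = 5928 = 19^1 · (312).)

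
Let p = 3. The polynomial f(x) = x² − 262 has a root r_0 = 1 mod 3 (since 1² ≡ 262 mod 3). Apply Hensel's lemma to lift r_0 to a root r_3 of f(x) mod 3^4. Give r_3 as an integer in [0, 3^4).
r_3 = 10 (mod 81)

Hensel's recurrence: r_{i+1} = r_i − f(r_i)·(f′(r_i))^{-1} mod 3^{i+2}, with f′(x) = 2x. Iterate:
  r_0 = 1 (mod 3)
  r_1 = 1 (mod 9)
  r_2 = 10 (mod 27)
  r_3 = 10 (mod 81)
Final: r_3 = 10, and one checks f(r_3) ≡ 0 mod 3^4.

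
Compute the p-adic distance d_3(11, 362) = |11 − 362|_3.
d_3(11, 362) = 1/27

Step 1 — x − y = 11 − 362 = -351. Step 2 — v_3(-351) = 3 (factor: -351 = −(3^3 · 13); the sign does not affect v_p). Step 3 — |x − y|_3 = 3^{-3} = 1/27.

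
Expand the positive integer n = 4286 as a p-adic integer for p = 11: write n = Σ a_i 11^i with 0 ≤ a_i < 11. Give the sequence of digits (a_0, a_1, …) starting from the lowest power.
(a_0, a_1, …) = (7, 4, 2, 3)

Repeated division by 11 gives the digits low-to-high: 4286 = 7 + 4·11^1 + 2·11^2 + 3·11^3. Digit sequence: (7, 4, 2, 3).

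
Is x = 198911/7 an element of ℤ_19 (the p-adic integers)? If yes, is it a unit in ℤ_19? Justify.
x ∈ ℤ_19 but not a unit; v_19(x) = 3 > 0

ℤ_19 = {x ∈ ℚ_19 : v_19(x) ≥ 0} and ℤ_19^× = {x ∈ ℤ_19 : v_19(x) = 0}. Here v_19(198911/7) = v_19(num) − v_19(den) = 3; compare against these criteria.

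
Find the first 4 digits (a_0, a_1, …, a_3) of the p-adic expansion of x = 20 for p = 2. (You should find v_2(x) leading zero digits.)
(a_0, …, a_3) = (0, 0, 1, 0)

v_2(20) = 2, so a_0 = ... = a_1 = 0. Factor out: x = 2^2 · u with u = 5 a unit in ℤ_2. Expand u iteratively via a_{v+i} = u_i mod 2, u_{i+1} = (u_i − a_{v+i})/2:
  u_0 = 5;  a_2 = 1;  u_1 = (u_0 − 1)/2 = 2
  u_1 = 2;  a_3 = 0;  u_2 = (u_1 − 0)/2 = 1
Digits: (0, 0, 1, 0).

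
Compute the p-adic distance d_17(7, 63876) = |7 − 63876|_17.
d_17(7, 63876) = 1/4913

Step 1 — x − y = 7 − 63876 = -63869. Step 2 — v_17(-63869) = 3 (factor: -63869 = −(17^3 · 13); the sign does not affect v_p). Step 3 — |x − y|_17 = 17^{-3} = 1/4913.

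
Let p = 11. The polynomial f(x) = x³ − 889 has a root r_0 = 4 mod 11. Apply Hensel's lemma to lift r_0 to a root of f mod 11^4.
r_3 = 2842 (mod 14641)

Hensel: r_{i+1} = r_i − f(r_i)/f′(r_i) mod 11^{i+2}, where f′(x) = 3x². Iterate:
  r_0 = 4 (mod 11)
  r_1 = 59 (mod 121)
  r_2 = 180 (mod 1331)
  r_3 = 2842 (mod 14641)
Final: r = 2842 with f(r) ≡ 0 mod 11^4.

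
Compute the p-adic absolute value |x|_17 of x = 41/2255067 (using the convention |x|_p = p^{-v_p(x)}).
|41/2255067|_17 = 83521

Step 1 — compute v_17(x) by factoring powers of 17 out of the numerator and denominator: v_17(41/2255067) = -4. Step 2 — apply |x|_p = p^{-v_p(x)} = 17^{4} = 83521.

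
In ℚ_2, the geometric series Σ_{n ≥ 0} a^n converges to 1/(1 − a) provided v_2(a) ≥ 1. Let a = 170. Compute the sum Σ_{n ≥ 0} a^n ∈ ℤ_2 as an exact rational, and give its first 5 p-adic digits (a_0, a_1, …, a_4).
Σ a^n = 1/(1 − a) = -1/169;  first 5 digits = (1, 1, 1, 0, 0)

v_2(a) = 1 ≥ 1, so the series converges in ℤ_2 to 1/(1 − a) = 1/(1 − 170) = -1/169. Expand this rational in ℤ_2: compute digits iteratively via d_i = x_i mod 2, x_{i+1} = (x_i − d_i)/2. The first 5 digits are (1, 1, 1, 0, 0).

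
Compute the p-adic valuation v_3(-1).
v_3(-1) = 0

v_3(n) is the largest exponent k such that 3^k divides n. Factor out: -1 = -3^0 · 1. (Sign doesn't affect v_p.) So v_3(-1) = 0.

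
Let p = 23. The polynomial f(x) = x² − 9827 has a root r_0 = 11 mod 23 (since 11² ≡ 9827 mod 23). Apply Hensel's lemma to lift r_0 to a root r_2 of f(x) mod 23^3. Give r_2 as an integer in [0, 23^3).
r_2 = 7762 (mod 12167)

Hensel's recurrence: r_{i+1} = r_i − f(r_i)·(f′(r_i))^{-1} mod 23^{i+2}, with f′(x) = 2x. Iterate:
  r_0 = 11 (mod 23)
  r_1 = 356 (mod 529)
  r_2 = 7762 (mod 12167)
Final: r_2 = 7762, and one checks f(r_2) ≡ 0 mod 23^3.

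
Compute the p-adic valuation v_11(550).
v_11(550) = 1

v_11(n) is the largest exponent k such that 11^k divides n. Factor out: 550 = 11^1 · 50. (Sign doesn't affect v_p.) So v_11(550) = 1.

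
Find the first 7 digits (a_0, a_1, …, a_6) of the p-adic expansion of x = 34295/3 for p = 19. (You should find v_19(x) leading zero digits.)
(a_0, …, a_6) = (0, 0, 0, 8, 6, 6, 6)

v_19(34295/3) = 3, so a_0 = ... = a_2 = 0. Factor out: x = 19^3 · u with u = 5/3 a unit in ℤ_19. Expand u iteratively via a_{v+i} = u_i mod 19, u_{i+1} = (u_i − a_{v+i})/19:
  u_0 = 5/3;  a_3 = 8;  u_1 = (u_0 − 8)/19 = -1/3
  u_1 = -1/3;  a_4 = 6;  u_2 = (u_1 − 6)/19 = -1/3
  u_2 = -1/3;  a_5 = 6;  u_3 = (u_2 − 6)/19 = -1/3
  u_3 = -1/3;  a_6 = 6;  u_4 = (u_3 − 6)/19 = -1/3
Digits: (0, 0, 0, 8, 6, 6, 6).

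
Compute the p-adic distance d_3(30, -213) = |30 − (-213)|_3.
d_3(30, -213) = 1/243

Step 1 — x − y = 30 − (-213) = 243. Step 2 — v_3(243) = 5 (factor: 243 = (3^5 · 1); the sign does not affect v_p). Step 3 — |x − y|_3 = 3^{-5} = 1/243.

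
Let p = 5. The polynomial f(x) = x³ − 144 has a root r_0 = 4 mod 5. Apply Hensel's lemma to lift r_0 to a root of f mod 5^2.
r_1 = 14 (mod 25)

Hensel: r_{i+1} = r_i − f(r_i)/f′(r_i) mod 5^{i+2}, where f′(x) = 3x². Iterate:
  r_0 = 4 (mod 5)
  r_1 = 14 (mod 25)
Final: r = 14 with f(r) ≡ 0 mod 5^2.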